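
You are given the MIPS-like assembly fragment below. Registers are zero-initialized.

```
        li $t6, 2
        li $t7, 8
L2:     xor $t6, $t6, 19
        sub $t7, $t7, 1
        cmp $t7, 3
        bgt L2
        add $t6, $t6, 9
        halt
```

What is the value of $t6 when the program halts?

li $t6, 2 → $t6=2
li $t7, 8 → $t7=8
xor $t6, $t6, 19 → $t6=2^19=17
sub $t7, $t7, 1 → $t7=8-1=7
cmp $t7, 3  (cmp 7,3)
bgt L2: taken
xor $t6, $t6, 19 → $t6=17^19=2
sub $t7, $t7, 1 → $t7=7-1=6
cmp $t7, 3  (cmp 6,3)
bgt L2: taken
xor $t6, $t6, 19 → $t6=2^19=17
sub $t7, $t7, 1 → $t7=6-1=5
cmp $t7, 3  (cmp 5,3)
bgt L2: taken
xor $t6, $t6, 19 → $t6=17^19=2
sub $t7, $t7, 1 → $t7=5-1=4
cmp $t7, 3  (cmp 4,3)
bgt L2: taken
xor $t6, $t6, 19 → $t6=2^19=17
sub $t7, $t7, 1 → $t7=4-1=3
cmp $t7, 3  (cmp 3,3)
bgt L2: not taken
add $t6, $t6, 9 → $t6=17+9=26
halt.

26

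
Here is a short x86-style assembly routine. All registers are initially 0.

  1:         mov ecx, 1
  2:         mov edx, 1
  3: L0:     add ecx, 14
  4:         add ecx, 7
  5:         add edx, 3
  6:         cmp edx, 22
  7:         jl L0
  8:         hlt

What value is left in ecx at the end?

148

after mov ecx, 1: ecx=1
after mov edx, 1: edx=1
after add ecx, 14: ecx=1+14=15
after add ecx, 7: ecx=15+7=22
after add edx, 3: edx=1+3=4
cmp edx, 22  (cmp 4,22)
jl L0: taken
after add ecx, 14: ecx=22+14=36
after add ecx, 7: ecx=36+7=43
after add edx, 3: edx=4+3=7
cmp edx, 22  (cmp 7,22)
jl L0: taken
after add ecx, 14: ecx=43+14=57
after add ecx, 7: ecx=57+7=64
after add edx, 3: edx=7+3=10
cmp edx, 22  (cmp 10,22)
jl L0: taken
after add ecx, 14: ecx=64+14=78
after add ecx, 7: ecx=78+7=85
after add edx, 3: edx=10+3=13
cmp edx, 22  (cmp 13,22)
jl L0: taken
after add ecx, 14: ecx=85+14=99
after add ecx, 7: ecx=99+7=106
after add edx, 3: edx=13+3=16
cmp edx, 22  (cmp 16,22)
jl L0: taken
after add ecx, 14: ecx=106+14=120
after add ecx, 7: ecx=120+7=127
after add edx, 3: edx=16+3=19
cmp edx, 22  (cmp 19,22)
jl L0: taken
after add ecx, 14: ecx=127+14=141
after add ecx, 7: ecx=141+7=148
after add edx, 3: edx=19+3=22
cmp edx, 22  (cmp 22,22)
jl L0: not taken
halt.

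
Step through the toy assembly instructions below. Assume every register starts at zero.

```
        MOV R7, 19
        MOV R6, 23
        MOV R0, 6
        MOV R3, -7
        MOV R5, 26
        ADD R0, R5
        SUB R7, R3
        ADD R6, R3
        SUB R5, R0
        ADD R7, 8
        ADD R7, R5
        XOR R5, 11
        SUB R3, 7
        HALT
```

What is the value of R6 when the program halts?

16

after MOV R7, 19: R7=19
after MOV R6, 23: R6=23
after MOV R0, 6: R0=6
after MOV R3, -7: R3=-7
after MOV R5, 26: R5=26
after ADD R0, R5: R0=6+26=32
after SUB R7, R3: R7=19-(-7)=26
after ADD R6, R3: R6=23+(-7)=16
after SUB R5, R0: R5=26-32=-6
after ADD R7, 8: R7=26+8=34
after ADD R7, R5: R7=34+(-6)=28
after XOR R5, 11: R5=(-6)^11=-15
after SUB R3, 7: R3=(-7)-7=-14
halt.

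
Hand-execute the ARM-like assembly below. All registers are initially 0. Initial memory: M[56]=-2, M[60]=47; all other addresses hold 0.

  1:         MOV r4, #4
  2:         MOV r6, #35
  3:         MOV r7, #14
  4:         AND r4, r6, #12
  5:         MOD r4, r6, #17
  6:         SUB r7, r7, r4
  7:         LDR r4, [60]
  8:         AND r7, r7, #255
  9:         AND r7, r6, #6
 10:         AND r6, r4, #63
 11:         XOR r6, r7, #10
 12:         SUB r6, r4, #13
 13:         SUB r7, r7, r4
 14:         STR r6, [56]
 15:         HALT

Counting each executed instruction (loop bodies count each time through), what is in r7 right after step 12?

2

r4=4
r6=35
r7=14
r4=35&12=0
r4=35%17=1
r7=14-1=13
r4=M[60]=47
r7=13&255=13
r7=35&6=2
r6=47&63=47
r6=2^10=8
r6=47-13=34
After step 12: r7 = 2.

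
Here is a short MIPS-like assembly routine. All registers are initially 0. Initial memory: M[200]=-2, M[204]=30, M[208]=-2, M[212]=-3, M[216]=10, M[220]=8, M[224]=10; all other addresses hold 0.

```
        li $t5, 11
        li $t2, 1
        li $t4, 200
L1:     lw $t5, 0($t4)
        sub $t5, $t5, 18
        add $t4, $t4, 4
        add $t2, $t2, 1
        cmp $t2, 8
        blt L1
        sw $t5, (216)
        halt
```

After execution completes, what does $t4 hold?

228

after li $t5, 11: $t5=11
after li $t2, 1: $t2=1
after li $t4, 200: $t4=200
after lw $t5, 0($t4): $t5=M[200]=-2
after sub $t5, $t5, 18: $t5=(-2)-18=-20
after add $t4, $t4, 4: $t4=200+4=204
after add $t2, $t2, 1: $t2=1+1=2
cmp $t2, 8  (cmp 2,8)
blt L1: taken
after lw $t5, 0($t4): $t5=M[204]=30
after sub $t5, $t5, 18: $t5=30-18=12
after add $t4, $t4, 4: $t4=204+4=208
after add $t2, $t2, 1: $t2=2+1=3
cmp $t2, 8  (cmp 3,8)
blt L1: taken
after lw $t5, 0($t4): $t5=M[208]=-2
after sub $t5, $t5, 18: $t5=(-2)-18=-20
after add $t4, $t4, 4: $t4=208+4=212
after add $t2, $t2, 1: $t2=3+1=4
cmp $t2, 8  (cmp 4,8)
blt L1: taken
after lw $t5, 0($t4): $t5=M[212]=-3
after sub $t5, $t5, 18: $t5=(-3)-18=-21
after add $t4, $t4, 4: $t4=212+4=216
after add $t2, $t2, 1: $t2=4+1=5
cmp $t2, 8  (cmp 5,8)
blt L1: taken
after lw $t5, 0($t4): $t5=M[216]=10
after sub $t5, $t5, 18: $t5=10-18=-8
after add $t4, $t4, 4: $t4=216+4=220
after add $t2, $t2, 1: $t2=5+1=6
cmp $t2, 8  (cmp 6,8)
blt L1: taken
after lw $t5, 0($t4): $t5=M[220]=8
after sub $t5, $t5, 18: $t5=8-18=-10
after add $t4, $t4, 4: $t4=220+4=224
after add $t2, $t2, 1: $t2=6+1=7
cmp $t2, 8  (cmp 7,8)
blt L1: taken
after lw $t5, 0($t4): $t5=M[224]=10
after sub $t5, $t5, 18: $t5=10-18=-8
after add $t4, $t4, 4: $t4=224+4=228
after add $t2, $t2, 1: $t2=7+1=8
cmp $t2, 8  (cmp 8,8)
blt L1: not taken
sw $t5, (216) → M[216]=-8
halt.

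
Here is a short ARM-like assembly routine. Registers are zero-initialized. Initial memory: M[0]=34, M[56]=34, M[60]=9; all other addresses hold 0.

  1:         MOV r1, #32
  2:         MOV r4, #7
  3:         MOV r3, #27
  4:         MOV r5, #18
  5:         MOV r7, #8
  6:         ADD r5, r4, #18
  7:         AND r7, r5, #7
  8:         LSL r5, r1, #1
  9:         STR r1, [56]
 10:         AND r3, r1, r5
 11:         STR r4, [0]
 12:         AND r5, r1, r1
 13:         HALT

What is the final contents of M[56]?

32

after MOV r1, #32: r1=32
after MOV r4, #7: r4=7
after MOV r3, #27: r3=27
after MOV r5, #18: r5=18
after MOV r7, #8: r7=8
after ADD r5, r4, #18: r5=7+18=25
after AND r7, r5, #7: r7=25&7=1
after LSL r5, r1, #1: r5=32<<1=64
STR r1, [56] → M[56]=32
after AND r3, r1, r5: r3=32&64=0
STR r4, [0] → M[0]=7
after AND r5, r1, r1: r5=32&32=32
halt.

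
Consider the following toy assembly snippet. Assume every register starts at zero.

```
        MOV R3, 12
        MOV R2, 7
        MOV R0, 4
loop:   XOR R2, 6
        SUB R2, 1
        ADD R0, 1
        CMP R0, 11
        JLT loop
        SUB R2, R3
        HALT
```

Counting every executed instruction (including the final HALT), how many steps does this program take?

MOV R3, 12 → R3=12
MOV R2, 7 → R2=7
MOV R0, 4 → R0=4
XOR R2, 6 → R2=7^6=1
SUB R2, 1 → R2=1-1=0
ADD R0, 1 → R0=4+1=5
CMP R0, 11  (cmp 5,11)
JLT loop: taken
XOR R2, 6 → R2=0^6=6
SUB R2, 1 → R2=6-1=5
ADD R0, 1 → R0=5+1=6
CMP R0, 11  (cmp 6,11)
JLT loop: taken
XOR R2, 6 → R2=5^6=3
SUB R2, 1 → R2=3-1=2
ADD R0, 1 → R0=6+1=7
CMP R0, 11  (cmp 7,11)
JLT loop: taken
XOR R2, 6 → R2=2^6=4
SUB R2, 1 → R2=4-1=3
ADD R0, 1 → R0=7+1=8
CMP R0, 11  (cmp 8,11)
JLT loop: taken
XOR R2, 6 → R2=3^6=5
SUB R2, 1 → R2=5-1=4
ADD R0, 1 → R0=8+1=9
CMP R0, 11  (cmp 9,11)
JLT loop: taken
XOR R2, 6 → R2=4^6=2
SUB R2, 1 → R2=2-1=1
ADD R0, 1 → R0=9+1=10
CMP R0, 11  (cmp 10,11)
JLT loop: taken
XOR R2, 6 → R2=1^6=7
SUB R2, 1 → R2=7-1=6
ADD R0, 1 → R0=10+1=11
CMP R0, 11  (cmp 11,11)
JLT loop: not taken
SUB R2, R3 → R2=6-12=-6
halt.
Total executed instructions: 40.

40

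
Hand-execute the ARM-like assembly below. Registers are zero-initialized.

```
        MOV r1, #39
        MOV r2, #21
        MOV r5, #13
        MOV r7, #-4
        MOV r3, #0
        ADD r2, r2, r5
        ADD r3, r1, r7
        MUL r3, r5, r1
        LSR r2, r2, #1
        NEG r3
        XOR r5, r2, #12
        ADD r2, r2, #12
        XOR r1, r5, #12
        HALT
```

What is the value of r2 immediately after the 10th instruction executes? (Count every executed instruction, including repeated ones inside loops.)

r1=39
r2=21
r5=13
r7=-4
r3=0
r2=21+13=34
r3=39+(-4)=35
r3=13*39=507
r2=34>>1=17
r3=-(507)=-507
After step 10: r2 = 17.

17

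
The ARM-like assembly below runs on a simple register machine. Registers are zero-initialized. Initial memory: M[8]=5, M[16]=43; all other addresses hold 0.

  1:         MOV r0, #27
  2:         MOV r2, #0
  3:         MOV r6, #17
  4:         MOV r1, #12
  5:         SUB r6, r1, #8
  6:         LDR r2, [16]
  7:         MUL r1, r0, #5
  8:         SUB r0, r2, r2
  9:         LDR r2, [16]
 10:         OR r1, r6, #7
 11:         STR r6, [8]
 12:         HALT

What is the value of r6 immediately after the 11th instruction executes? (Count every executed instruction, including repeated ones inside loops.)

4

r0=27
r2=0
r6=17
r1=12
r6=12-8=4
r2=M[16]=43
r1=27*5=135
r0=43-43=0
r2=M[16]=43
r1=4|7=7
STR r6, [8] → M[8]=4
After step 11: r6 = 4.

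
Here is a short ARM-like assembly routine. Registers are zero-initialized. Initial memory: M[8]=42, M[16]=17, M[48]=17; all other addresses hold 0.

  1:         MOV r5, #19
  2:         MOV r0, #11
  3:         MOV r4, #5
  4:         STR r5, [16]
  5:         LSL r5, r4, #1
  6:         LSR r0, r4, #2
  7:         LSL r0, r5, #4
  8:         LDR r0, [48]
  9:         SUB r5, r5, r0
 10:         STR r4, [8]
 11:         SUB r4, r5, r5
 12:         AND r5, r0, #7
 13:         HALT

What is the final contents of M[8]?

5

MOV r5, #19 → r5=19
MOV r0, #11 → r0=11
MOV r4, #5 → r4=5
STR r5, [16] → M[16]=19
LSL r5, r4, #1 → r5=5<<1=10
LSR r0, r4, #2 → r0=5>>2=1
LSL r0, r5, #4 → r0=10<<4=160
LDR r0, [48] → r0=M[48]=17
SUB r5, r5, r0 → r5=10-17=-7
STR r4, [8] → M[8]=5
SUB r4, r5, r5 → r4=(-7)-(-7)=0
AND r5, r0, #7 → r5=17&7=1
halt.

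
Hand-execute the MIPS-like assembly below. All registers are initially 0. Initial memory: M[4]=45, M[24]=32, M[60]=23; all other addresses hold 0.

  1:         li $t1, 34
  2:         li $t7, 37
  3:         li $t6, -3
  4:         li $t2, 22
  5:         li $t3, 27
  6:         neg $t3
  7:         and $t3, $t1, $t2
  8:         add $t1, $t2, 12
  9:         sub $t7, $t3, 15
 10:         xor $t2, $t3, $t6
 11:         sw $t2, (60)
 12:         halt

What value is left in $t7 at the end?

after li $t1, 34: $t1=34
after li $t7, 37: $t7=37
after li $t6, -3: $t6=-3
after li $t2, 22: $t2=22
after li $t3, 27: $t3=27
after neg $t3: $t3=-(27)=-27
after and $t3, $t1, $t2: $t3=34&22=2
after add $t1, $t2, 12: $t1=22+12=34
after sub $t7, $t3, 15: $t7=2-15=-13
after xor $t2, $t3, $t6: $t2=2^(-3)=-1
sw $t2, (60) → M[60]=-1
halt.

-13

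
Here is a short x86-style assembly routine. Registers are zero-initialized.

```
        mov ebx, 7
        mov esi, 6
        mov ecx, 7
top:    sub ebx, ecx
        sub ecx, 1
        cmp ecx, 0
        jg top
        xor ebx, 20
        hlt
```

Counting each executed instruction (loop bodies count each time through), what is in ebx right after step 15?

-11

mov ebx, 7 → ebx=7
mov esi, 6 → esi=6
mov ecx, 7 → ecx=7
sub ebx, ecx → ebx=7-7=0
sub ecx, 1 → ecx=7-1=6
cmp ecx, 0  (cmp 6,0)
jg top: taken
sub ebx, ecx → ebx=0-6=-6
sub ecx, 1 → ecx=6-1=5
cmp ecx, 0  (cmp 5,0)
jg top: taken
sub ebx, ecx → ebx=(-6)-5=-11
sub ecx, 1 → ecx=5-1=4
cmp ecx, 0  (cmp 4,0)
jg top: taken
After step 15: ebx = -11.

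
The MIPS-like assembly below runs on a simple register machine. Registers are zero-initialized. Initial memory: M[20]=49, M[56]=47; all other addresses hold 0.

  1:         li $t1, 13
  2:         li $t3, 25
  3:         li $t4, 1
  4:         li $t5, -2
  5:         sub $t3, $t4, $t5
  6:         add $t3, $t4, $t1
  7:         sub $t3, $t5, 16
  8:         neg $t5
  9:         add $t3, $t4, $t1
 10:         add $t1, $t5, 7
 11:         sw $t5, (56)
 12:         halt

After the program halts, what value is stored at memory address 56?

2

$t1=13
$t3=25
$t4=1
$t5=-2
$t3=1-(-2)=3
$t3=1+13=14
$t3=(-2)-16=-18
$t5=-(-2)=2
$t3=1+13=14
$t1=2+7=9
sw $t5, (56) → M[56]=2
halt.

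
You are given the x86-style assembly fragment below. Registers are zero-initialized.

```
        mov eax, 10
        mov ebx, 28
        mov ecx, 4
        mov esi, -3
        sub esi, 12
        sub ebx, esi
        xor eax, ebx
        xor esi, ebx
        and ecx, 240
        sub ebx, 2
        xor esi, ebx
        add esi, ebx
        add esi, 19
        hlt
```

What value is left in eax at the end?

33

mov eax, 10 → eax=10
mov ebx, 28 → ebx=28
mov ecx, 4 → ecx=4
mov esi, -3 → esi=-3
sub esi, 12 → esi=(-3)-12=-15
sub ebx, esi → ebx=28-(-15)=43
xor eax, ebx → eax=10^43=33
xor esi, ebx → esi=(-15)^43=-38
and ecx, 240 → ecx=4&240=0
sub ebx, 2 → ebx=43-2=41
xor esi, ebx → esi=(-38)^41=-13
add esi, ebx → esi=(-13)+41=28
add esi, 19 → esi=28+19=47
halt.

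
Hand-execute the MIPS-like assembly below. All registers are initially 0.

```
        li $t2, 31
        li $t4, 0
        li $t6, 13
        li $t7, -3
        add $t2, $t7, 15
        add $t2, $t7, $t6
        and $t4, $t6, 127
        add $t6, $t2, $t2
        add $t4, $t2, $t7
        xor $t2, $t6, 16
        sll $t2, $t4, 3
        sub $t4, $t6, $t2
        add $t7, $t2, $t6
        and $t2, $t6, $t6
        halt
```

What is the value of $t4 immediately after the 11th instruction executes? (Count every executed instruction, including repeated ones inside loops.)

after li $t2, 31: $t2=31
after li $t4, 0: $t4=0
after li $t6, 13: $t6=13
after li $t7, -3: $t7=-3
after add $t2, $t7, 15: $t2=(-3)+15=12
after add $t2, $t7, $t6: $t2=(-3)+13=10
after and $t4, $t6, 127: $t4=13&127=13
after add $t6, $t2, $t2: $t6=10+10=20
after add $t4, $t2, $t7: $t4=10+(-3)=7
after xor $t2, $t6, 16: $t2=20^16=4
after sll $t2, $t4, 3: $t2=7<<3=56
After step 11: $t4 = 7.

7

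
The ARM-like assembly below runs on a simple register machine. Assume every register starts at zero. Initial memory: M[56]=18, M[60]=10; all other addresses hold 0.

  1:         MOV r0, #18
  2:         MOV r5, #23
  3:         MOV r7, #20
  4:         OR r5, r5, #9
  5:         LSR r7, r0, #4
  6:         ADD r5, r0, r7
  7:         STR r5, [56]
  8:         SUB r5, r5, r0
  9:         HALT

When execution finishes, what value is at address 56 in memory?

after MOV r0, #18: r0=18
after MOV r5, #23: r5=23
after MOV r7, #20: r7=20
after OR r5, r5, #9: r5=23|9=31
after LSR r7, r0, #4: r7=18>>4=1
after ADD r5, r0, r7: r5=18+1=19
STR r5, [56] → M[56]=19
after SUB r5, r5, r0: r5=19-18=1
halt.

19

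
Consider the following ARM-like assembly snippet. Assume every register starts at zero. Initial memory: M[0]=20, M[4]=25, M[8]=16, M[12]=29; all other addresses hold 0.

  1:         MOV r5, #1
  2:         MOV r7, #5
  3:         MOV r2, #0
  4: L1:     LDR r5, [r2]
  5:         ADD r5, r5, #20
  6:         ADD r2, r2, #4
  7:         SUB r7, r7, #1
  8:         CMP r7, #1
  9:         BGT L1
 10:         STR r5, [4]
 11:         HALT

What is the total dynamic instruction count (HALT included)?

after MOV r5, #1: r5=1
after MOV r7, #5: r7=5
after MOV r2, #0: r2=0
after LDR r5, [r2]: r5=M[0]=20
after ADD r5, r5, #20: r5=20+20=40
after ADD r2, r2, #4: r2=0+4=4
after SUB r7, r7, #1: r7=5-1=4
CMP r7, #1  (cmp 4,1)
BGT L1: taken
after LDR r5, [r2]: r5=M[4]=25
after ADD r5, r5, #20: r5=25+20=45
after ADD r2, r2, #4: r2=4+4=8
after SUB r7, r7, #1: r7=4-1=3
CMP r7, #1  (cmp 3,1)
BGT L1: taken
after LDR r5, [r2]: r5=M[8]=16
after ADD r5, r5, #20: r5=16+20=36
after ADD r2, r2, #4: r2=8+4=12
after SUB r7, r7, #1: r7=3-1=2
CMP r7, #1  (cmp 2,1)
BGT L1: taken
after LDR r5, [r2]: r5=M[12]=29
after ADD r5, r5, #20: r5=29+20=49
after ADD r2, r2, #4: r2=12+4=16
after SUB r7, r7, #1: r7=2-1=1
CMP r7, #1  (cmp 1,1)
BGT L1: not taken
STR r5, [4] → M[4]=49
halt.
Total executed instructions: 29.

29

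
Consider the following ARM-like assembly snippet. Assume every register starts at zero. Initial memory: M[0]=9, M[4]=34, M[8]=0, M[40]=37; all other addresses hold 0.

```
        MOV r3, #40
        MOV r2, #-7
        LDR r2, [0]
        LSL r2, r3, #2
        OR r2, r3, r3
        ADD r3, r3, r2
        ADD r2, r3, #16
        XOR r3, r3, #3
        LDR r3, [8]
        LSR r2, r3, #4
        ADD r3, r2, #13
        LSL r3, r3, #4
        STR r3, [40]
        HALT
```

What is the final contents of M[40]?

208

MOV r3, #40 → r3=40
MOV r2, #-7 → r2=-7
LDR r2, [0] → r2=M[0]=9
LSL r2, r3, #2 → r2=40<<2=160
OR r2, r3, r3 → r2=40|40=40
ADD r3, r3, r2 → r3=40+40=80
ADD r2, r3, #16 → r2=80+16=96
XOR r3, r3, #3 → r3=80^3=83
LDR r3, [8] → r3=M[8]=0
LSR r2, r3, #4 → r2=0>>4=0
ADD r3, r2, #13 → r3=0+13=13
LSL r3, r3, #4 → r3=13<<4=208
STR r3, [40] → M[40]=208
halt.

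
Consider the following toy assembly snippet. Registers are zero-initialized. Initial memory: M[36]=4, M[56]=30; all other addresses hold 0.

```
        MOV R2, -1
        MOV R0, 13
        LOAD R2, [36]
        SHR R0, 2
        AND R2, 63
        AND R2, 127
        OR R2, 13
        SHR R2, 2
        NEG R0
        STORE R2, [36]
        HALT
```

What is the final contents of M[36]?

MOV R2, -1 → R2=-1
MOV R0, 13 → R0=13
LOAD R2, [36] → R2=M[36]=4
SHR R0, 2 → R0=13>>2=3
AND R2, 63 → R2=4&63=4
AND R2, 127 → R2=4&127=4
OR R2, 13 → R2=4|13=13
SHR R2, 2 → R2=13>>2=3
NEG R0 → R0=-(3)=-3
STORE R2, [36] → M[36]=3
halt.

3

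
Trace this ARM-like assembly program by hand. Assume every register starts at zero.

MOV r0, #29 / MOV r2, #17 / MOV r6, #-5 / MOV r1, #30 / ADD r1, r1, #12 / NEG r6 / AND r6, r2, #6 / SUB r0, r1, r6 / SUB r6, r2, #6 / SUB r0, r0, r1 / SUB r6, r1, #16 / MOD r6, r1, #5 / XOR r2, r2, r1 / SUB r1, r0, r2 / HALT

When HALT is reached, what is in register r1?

MOV r0, #29 → r0=29
MOV r2, #17 → r2=17
MOV r6, #-5 → r6=-5
MOV r1, #30 → r1=30
ADD r1, r1, #12 → r1=30+12=42
NEG r6 → r6=-(-5)=5
AND r6, r2, #6 → r6=17&6=0
SUB r0, r1, r6 → r0=42-0=42
SUB r6, r2, #6 → r6=17-6=11
SUB r0, r0, r1 → r0=42-42=0
SUB r6, r1, #16 → r6=42-16=26
MOD r6, r1, #5 → r6=42%5=2
XOR r2, r2, r1 → r2=17^42=59
SUB r1, r0, r2 → r1=0-59=-59
halt.

-59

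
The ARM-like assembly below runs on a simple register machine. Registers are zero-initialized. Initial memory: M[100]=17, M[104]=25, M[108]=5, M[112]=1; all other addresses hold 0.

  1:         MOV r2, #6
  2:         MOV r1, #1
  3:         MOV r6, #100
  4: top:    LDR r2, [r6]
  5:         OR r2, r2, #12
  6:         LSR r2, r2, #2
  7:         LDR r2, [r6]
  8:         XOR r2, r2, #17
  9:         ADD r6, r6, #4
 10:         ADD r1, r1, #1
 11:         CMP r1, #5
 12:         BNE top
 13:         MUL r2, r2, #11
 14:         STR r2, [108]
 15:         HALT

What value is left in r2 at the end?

MOV r2, #6 → r2=6
MOV r1, #1 → r1=1
MOV r6, #100 → r6=100
LDR r2, [r6] → r2=M[100]=17
OR r2, r2, #12 → r2=17|12=29
LSR r2, r2, #2 → r2=29>>2=7
LDR r2, [r6] → r2=M[100]=17
XOR r2, r2, #17 → r2=17^17=0
ADD r6, r6, #4 → r6=100+4=104
ADD r1, r1, #1 → r1=1+1=2
CMP r1, #5  (cmp 2,5)
BNE top: taken
LDR r2, [r6] → r2=M[104]=25
OR r2, r2, #12 → r2=25|12=29
LSR r2, r2, #2 → r2=29>>2=7
LDR r2, [r6] → r2=M[104]=25
XOR r2, r2, #17 → r2=25^17=8
ADD r6, r6, #4 → r6=104+4=108
ADD r1, r1, #1 → r1=2+1=3
CMP r1, #5  (cmp 3,5)
BNE top: taken
LDR r2, [r6] → r2=M[108]=5
OR r2, r2, #12 → r2=5|12=13
LSR r2, r2, #2 → r2=13>>2=3
LDR r2, [r6] → r2=M[108]=5
XOR r2, r2, #17 → r2=5^17=20
ADD r6, r6, #4 → r6=108+4=112
ADD r1, r1, #1 → r1=3+1=4
CMP r1, #5  (cmp 4,5)
BNE top: taken
LDR r2, [r6] → r2=M[112]=1
OR r2, r2, #12 → r2=1|12=13
LSR r2, r2, #2 → r2=13>>2=3
LDR r2, [r6] → r2=M[112]=1
XOR r2, r2, #17 → r2=1^17=16
ADD r6, r6, #4 → r6=112+4=116
ADD r1, r1, #1 → r1=4+1=5
CMP r1, #5  (cmp 5,5)
BNE top: not taken
MUL r2, r2, #11 → r2=16*11=176
STR r2, [108] → M[108]=176
halt.

176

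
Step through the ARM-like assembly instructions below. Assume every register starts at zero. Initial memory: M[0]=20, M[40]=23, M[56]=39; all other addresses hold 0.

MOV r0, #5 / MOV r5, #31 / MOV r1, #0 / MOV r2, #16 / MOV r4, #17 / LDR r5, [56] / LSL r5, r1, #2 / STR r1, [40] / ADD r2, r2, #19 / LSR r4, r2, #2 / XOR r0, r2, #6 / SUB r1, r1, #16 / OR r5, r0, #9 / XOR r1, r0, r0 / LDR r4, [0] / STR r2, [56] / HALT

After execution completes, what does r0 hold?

37

r0=5
r5=31
r1=0
r2=16
r4=17
r5=M[56]=39
r5=0<<2=0
STR r1, [40] → M[40]=0
r2=16+19=35
r4=35>>2=8
r0=35^6=37
r1=0-16=-16
r5=37|9=45
r1=37^37=0
r4=M[0]=20
STR r2, [56] → M[56]=35
halt.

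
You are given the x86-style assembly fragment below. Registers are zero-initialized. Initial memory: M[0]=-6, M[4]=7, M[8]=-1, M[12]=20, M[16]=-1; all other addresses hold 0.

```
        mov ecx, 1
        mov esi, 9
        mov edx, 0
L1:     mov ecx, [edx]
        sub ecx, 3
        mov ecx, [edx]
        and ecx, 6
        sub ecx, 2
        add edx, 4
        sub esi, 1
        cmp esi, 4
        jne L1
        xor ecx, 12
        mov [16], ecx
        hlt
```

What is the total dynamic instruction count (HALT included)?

ecx=1
esi=9
edx=0
ecx=M[0]=-6
ecx=(-6)-3=-9
ecx=M[0]=-6
ecx=(-6)&6=2
ecx=2-2=0
edx=0+4=4
esi=9-1=8
cmp esi, 4  (cmp 8,4)
jne L1: taken
ecx=M[4]=7
ecx=7-3=4
ecx=M[4]=7
ecx=7&6=6
ecx=6-2=4
edx=4+4=8
esi=8-1=7
cmp esi, 4  (cmp 7,4)
jne L1: taken
ecx=M[8]=-1
ecx=(-1)-3=-4
ecx=M[8]=-1
ecx=(-1)&6=6
ecx=6-2=4
edx=8+4=12
esi=7-1=6
cmp esi, 4  (cmp 6,4)
jne L1: taken
ecx=M[12]=20
ecx=20-3=17
ecx=M[12]=20
ecx=20&6=4
ecx=4-2=2
edx=12+4=16
esi=6-1=5
cmp esi, 4  (cmp 5,4)
jne L1: taken
ecx=M[16]=-1
ecx=(-1)-3=-4
ecx=M[16]=-1
ecx=(-1)&6=6
ecx=6-2=4
edx=16+4=20
esi=5-1=4
cmp esi, 4  (cmp 4,4)
jne L1: not taken
ecx=4^12=8
mov [16], ecx → M[16]=8
halt.
Total executed instructions: 51.

51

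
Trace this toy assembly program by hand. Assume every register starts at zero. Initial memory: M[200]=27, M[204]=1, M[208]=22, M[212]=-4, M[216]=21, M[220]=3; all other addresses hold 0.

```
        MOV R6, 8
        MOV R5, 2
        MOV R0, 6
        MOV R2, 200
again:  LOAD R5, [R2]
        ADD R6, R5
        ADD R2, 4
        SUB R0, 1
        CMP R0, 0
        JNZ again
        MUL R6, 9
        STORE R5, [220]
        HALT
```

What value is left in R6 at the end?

702

R6=8
R5=2
R0=6
R2=200
R5=M[200]=27
R6=8+27=35
R2=200+4=204
R0=6-1=5
CMP R0, 0  (cmp 5,0)
JNZ again: taken
R5=M[204]=1
R6=35+1=36
R2=204+4=208
R0=5-1=4
CMP R0, 0  (cmp 4,0)
JNZ again: taken
R5=M[208]=22
R6=36+22=58
R2=208+4=212
R0=4-1=3
CMP R0, 0  (cmp 3,0)
JNZ again: taken
R5=M[212]=-4
R6=58+(-4)=54
R2=212+4=216
R0=3-1=2
CMP R0, 0  (cmp 2,0)
JNZ again: taken
R5=M[216]=21
R6=54+21=75
R2=216+4=220
R0=2-1=1
CMP R0, 0  (cmp 1,0)
JNZ again: taken
R5=M[220]=3
R6=75+3=78
R2=220+4=224
R0=1-1=0
CMP R0, 0  (cmp 0,0)
JNZ again: not taken
R6=78*9=702
STORE R5, [220] → M[220]=3
halt.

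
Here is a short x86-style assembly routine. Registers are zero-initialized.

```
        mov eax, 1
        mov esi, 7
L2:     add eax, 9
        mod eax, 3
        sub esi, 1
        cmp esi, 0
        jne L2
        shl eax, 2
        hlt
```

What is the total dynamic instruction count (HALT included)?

39

mov eax, 1 → eax=1
mov esi, 7 → esi=7
add eax, 9 → eax=1+9=10
mod eax, 3 → eax=10%3=1
sub esi, 1 → esi=7-1=6
cmp esi, 0  (cmp 6,0)
jne L2: taken
add eax, 9 → eax=1+9=10
mod eax, 3 → eax=10%3=1
sub esi, 1 → esi=6-1=5
cmp esi, 0  (cmp 5,0)
jne L2: taken
add eax, 9 → eax=1+9=10
mod eax, 3 → eax=10%3=1
sub esi, 1 → esi=5-1=4
cmp esi, 0  (cmp 4,0)
jne L2: taken
add eax, 9 → eax=1+9=10
mod eax, 3 → eax=10%3=1
sub esi, 1 → esi=4-1=3
cmp esi, 0  (cmp 3,0)
jne L2: taken
add eax, 9 → eax=1+9=10
mod eax, 3 → eax=10%3=1
sub esi, 1 → esi=3-1=2
cmp esi, 0  (cmp 2,0)
jne L2: taken
add eax, 9 → eax=1+9=10
mod eax, 3 → eax=10%3=1
sub esi, 1 → esi=2-1=1
cmp esi, 0  (cmp 1,0)
jne L2: taken
add eax, 9 → eax=1+9=10
mod eax, 3 → eax=10%3=1
sub esi, 1 → esi=1-1=0
cmp esi, 0  (cmp 0,0)
jne L2: not taken
shl eax, 2 → eax=1<<2=4
halt.
Total executed instructions: 39.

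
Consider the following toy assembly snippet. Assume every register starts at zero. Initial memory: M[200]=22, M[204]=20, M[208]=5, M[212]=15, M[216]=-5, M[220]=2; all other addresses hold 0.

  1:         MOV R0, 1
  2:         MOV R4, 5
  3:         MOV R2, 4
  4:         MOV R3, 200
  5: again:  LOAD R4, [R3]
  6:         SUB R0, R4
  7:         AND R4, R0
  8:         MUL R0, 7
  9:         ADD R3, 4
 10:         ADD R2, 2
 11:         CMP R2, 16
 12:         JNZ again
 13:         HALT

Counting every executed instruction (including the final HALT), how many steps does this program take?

53

MOV R0, 1 → R0=1
MOV R4, 5 → R4=5
MOV R2, 4 → R2=4
MOV R3, 200 → R3=200
LOAD R4, [R3] → R4=M[200]=22
SUB R0, R4 → R0=1-22=-21
AND R4, R0 → R4=22&(-21)=2
MUL R0, 7 → R0=(-21)*7=-147
ADD R3, 4 → R3=200+4=204
ADD R2, 2 → R2=4+2=6
CMP R2, 16  (cmp 6,16)
JNZ again: taken
LOAD R4, [R3] → R4=M[204]=20
SUB R0, R4 → R0=(-147)-20=-167
AND R4, R0 → R4=20&(-167)=16
MUL R0, 7 → R0=(-167)*7=-1169
ADD R3, 4 → R3=204+4=208
ADD R2, 2 → R2=6+2=8
CMP R2, 16  (cmp 8,16)
JNZ again: taken
LOAD R4, [R3] → R4=M[208]=5
SUB R0, R4 → R0=(-1169)-5=-1174
AND R4, R0 → R4=5&(-1174)=0
MUL R0, 7 → R0=(-1174)*7=-8218
ADD R3, 4 → R3=208+4=212
ADD R2, 2 → R2=8+2=10
CMP R2, 16  (cmp 10,16)
JNZ again: taken
LOAD R4, [R3] → R4=M[212]=15
SUB R0, R4 → R0=(-8218)-15=-8233
AND R4, R0 → R4=15&(-8233)=7
MUL R0, 7 → R0=(-8233)*7=-57631
ADD R3, 4 → R3=212+4=216
ADD R2, 2 → R2=10+2=12
CMP R2, 16  (cmp 12,16)
JNZ again: taken
LOAD R4, [R3] → R4=M[216]=-5
SUB R0, R4 → R0=(-57631)-(-5)=-57626
AND R4, R0 → R4=(-5)&(-57626)=-57630
MUL R0, 7 → R0=(-57626)*7=-403382
ADD R3, 4 → R3=216+4=220
ADD R2, 2 → R2=12+2=14
CMP R2, 16  (cmp 14,16)
JNZ again: taken
LOAD R4, [R3] → R4=M[220]=2
SUB R0, R4 → R0=(-403382)-2=-403384
AND R4, R0 → R4=2&(-403384)=0
MUL R0, 7 → R0=(-403384)*7=-2823688
ADD R3, 4 → R3=220+4=224
ADD R2, 2 → R2=14+2=16
CMP R2, 16  (cmp 16,16)
JNZ again: not taken
halt.
Total executed instructions: 53.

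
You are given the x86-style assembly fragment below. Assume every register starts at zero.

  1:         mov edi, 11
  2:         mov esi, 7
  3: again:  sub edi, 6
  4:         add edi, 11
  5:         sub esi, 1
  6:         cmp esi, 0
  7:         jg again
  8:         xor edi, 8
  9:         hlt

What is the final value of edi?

mov edi, 11 → edi=11
mov esi, 7 → esi=7
sub edi, 6 → edi=11-6=5
add edi, 11 → edi=5+11=16
sub esi, 1 → esi=7-1=6
cmp esi, 0  (cmp 6,0)
jg again: taken
sub edi, 6 → edi=16-6=10
add edi, 11 → edi=10+11=21
sub esi, 1 → esi=6-1=5
cmp esi, 0  (cmp 5,0)
jg again: taken
sub edi, 6 → edi=21-6=15
add edi, 11 → edi=15+11=26
sub esi, 1 → esi=5-1=4
cmp esi, 0  (cmp 4,0)
jg again: taken
sub edi, 6 → edi=26-6=20
add edi, 11 → edi=20+11=31
sub esi, 1 → esi=4-1=3
cmp esi, 0  (cmp 3,0)
jg again: taken
sub edi, 6 → edi=31-6=25
add edi, 11 → edi=25+11=36
sub esi, 1 → esi=3-1=2
cmp esi, 0  (cmp 2,0)
jg again: taken
sub edi, 6 → edi=36-6=30
add edi, 11 → edi=30+11=41
sub esi, 1 → esi=2-1=1
cmp esi, 0  (cmp 1,0)
jg again: taken
sub edi, 6 → edi=41-6=35
add edi, 11 → edi=35+11=46
sub esi, 1 → esi=1-1=0
cmp esi, 0  (cmp 0,0)
jg again: not taken
xor edi, 8 → edi=46^8=38
halt.

38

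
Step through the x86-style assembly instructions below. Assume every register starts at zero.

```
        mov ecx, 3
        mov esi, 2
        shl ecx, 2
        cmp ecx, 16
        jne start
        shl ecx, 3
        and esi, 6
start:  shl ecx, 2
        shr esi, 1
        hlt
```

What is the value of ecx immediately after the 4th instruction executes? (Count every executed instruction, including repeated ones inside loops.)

12

after mov ecx, 3: ecx=3
after mov esi, 2: esi=2
after shl ecx, 2: ecx=3<<2=12
cmp ecx, 16  (cmp 12,16)
After step 4: ecx = 12.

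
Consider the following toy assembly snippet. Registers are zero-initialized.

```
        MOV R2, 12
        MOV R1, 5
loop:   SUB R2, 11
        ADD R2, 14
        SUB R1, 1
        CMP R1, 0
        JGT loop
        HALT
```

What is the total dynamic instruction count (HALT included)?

28

after MOV R2, 12: R2=12
after MOV R1, 5: R1=5
after SUB R2, 11: R2=12-11=1
after ADD R2, 14: R2=1+14=15
after SUB R1, 1: R1=5-1=4
CMP R1, 0  (cmp 4,0)
JGT loop: taken
after SUB R2, 11: R2=15-11=4
after ADD R2, 14: R2=4+14=18
after SUB R1, 1: R1=4-1=3
CMP R1, 0  (cmp 3,0)
JGT loop: taken
after SUB R2, 11: R2=18-11=7
after ADD R2, 14: R2=7+14=21
after SUB R1, 1: R1=3-1=2
CMP R1, 0  (cmp 2,0)
JGT loop: taken
after SUB R2, 11: R2=21-11=10
after ADD R2, 14: R2=10+14=24
after SUB R1, 1: R1=2-1=1
CMP R1, 0  (cmp 1,0)
JGT loop: taken
after SUB R2, 11: R2=24-11=13
after ADD R2, 14: R2=13+14=27
after SUB R1, 1: R1=1-1=0
CMP R1, 0  (cmp 0,0)
JGT loop: not taken
halt.
Total executed instructions: 28.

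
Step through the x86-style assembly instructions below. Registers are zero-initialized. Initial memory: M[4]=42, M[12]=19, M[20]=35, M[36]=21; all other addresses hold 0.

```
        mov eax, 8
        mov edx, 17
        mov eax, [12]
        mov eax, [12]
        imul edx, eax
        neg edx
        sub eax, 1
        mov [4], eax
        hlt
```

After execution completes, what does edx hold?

mov eax, 8 → eax=8
mov edx, 17 → edx=17
mov eax, [12] → eax=M[12]=19
mov eax, [12] → eax=M[12]=19
imul edx, eax → edx=17*19=323
neg edx → edx=-(323)=-323
sub eax, 1 → eax=19-1=18
mov [4], eax → M[4]=18
halt.

-323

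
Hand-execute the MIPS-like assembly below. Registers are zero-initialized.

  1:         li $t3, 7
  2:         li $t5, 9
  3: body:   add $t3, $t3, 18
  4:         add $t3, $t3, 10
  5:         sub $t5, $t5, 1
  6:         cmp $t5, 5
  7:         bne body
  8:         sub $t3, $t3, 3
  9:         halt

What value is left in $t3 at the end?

116

li $t3, 7 → $t3=7
li $t5, 9 → $t5=9
add $t3, $t3, 18 → $t3=7+18=25
add $t3, $t3, 10 → $t3=25+10=35
sub $t5, $t5, 1 → $t5=9-1=8
cmp $t5, 5  (cmp 8,5)
bne body: taken
add $t3, $t3, 18 → $t3=35+18=53
add $t3, $t3, 10 → $t3=53+10=63
sub $t5, $t5, 1 → $t5=8-1=7
cmp $t5, 5  (cmp 7,5)
bne body: taken
add $t3, $t3, 18 → $t3=63+18=81
add $t3, $t3, 10 → $t3=81+10=91
sub $t5, $t5, 1 → $t5=7-1=6
cmp $t5, 5  (cmp 6,5)
bne body: taken
add $t3, $t3, 18 → $t3=91+18=109
add $t3, $t3, 10 → $t3=109+10=119
sub $t5, $t5, 1 → $t5=6-1=5
cmp $t5, 5  (cmp 5,5)
bne body: not taken
sub $t3, $t3, 3 → $t3=119-3=116
halt.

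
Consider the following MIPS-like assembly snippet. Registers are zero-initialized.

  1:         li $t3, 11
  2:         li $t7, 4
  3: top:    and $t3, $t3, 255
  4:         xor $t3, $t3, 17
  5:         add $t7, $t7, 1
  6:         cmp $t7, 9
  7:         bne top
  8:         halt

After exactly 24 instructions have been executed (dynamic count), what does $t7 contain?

li $t3, 11 → $t3=11
li $t7, 4 → $t7=4
and $t3, $t3, 255 → $t3=11&255=11
xor $t3, $t3, 17 → $t3=11^17=26
add $t7, $t7, 1 → $t7=4+1=5
cmp $t7, 9  (cmp 5,9)
bne top: taken
and $t3, $t3, 255 → $t3=26&255=26
xor $t3, $t3, 17 → $t3=26^17=11
add $t7, $t7, 1 → $t7=5+1=6
cmp $t7, 9  (cmp 6,9)
bne top: taken
and $t3, $t3, 255 → $t3=11&255=11
xor $t3, $t3, 17 → $t3=11^17=26
add $t7, $t7, 1 → $t7=6+1=7
cmp $t7, 9  (cmp 7,9)
bne top: taken
and $t3, $t3, 255 → $t3=26&255=26
xor $t3, $t3, 17 → $t3=26^17=11
add $t7, $t7, 1 → $t7=7+1=8
cmp $t7, 9  (cmp 8,9)
bne top: taken
and $t3, $t3, 255 → $t3=11&255=11
xor $t3, $t3, 17 → $t3=11^17=26
After step 24: $t7 = 8.

8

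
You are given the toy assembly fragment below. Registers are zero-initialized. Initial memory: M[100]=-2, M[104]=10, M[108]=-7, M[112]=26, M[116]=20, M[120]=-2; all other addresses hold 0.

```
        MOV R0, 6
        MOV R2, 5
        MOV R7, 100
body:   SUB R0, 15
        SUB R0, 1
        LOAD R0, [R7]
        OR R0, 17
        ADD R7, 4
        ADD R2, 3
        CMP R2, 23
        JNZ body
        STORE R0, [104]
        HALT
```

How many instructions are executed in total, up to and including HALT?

53

after MOV R0, 6: R0=6
after MOV R2, 5: R2=5
after MOV R7, 100: R7=100
after SUB R0, 15: R0=6-15=-9
after SUB R0, 1: R0=(-9)-1=-10
after LOAD R0, [R7]: R0=M[100]=-2
after OR R0, 17: R0=(-2)|17=-1
after ADD R7, 4: R7=100+4=104
after ADD R2, 3: R2=5+3=8
CMP R2, 23  (cmp 8,23)
JNZ body: taken
after SUB R0, 15: R0=(-1)-15=-16
after SUB R0, 1: R0=(-16)-1=-17
after LOAD R0, [R7]: R0=M[104]=10
after OR R0, 17: R0=10|17=27
after ADD R7, 4: R7=104+4=108
after ADD R2, 3: R2=8+3=11
CMP R2, 23  (cmp 11,23)
JNZ body: taken
after SUB R0, 15: R0=27-15=12
after SUB R0, 1: R0=12-1=11
after LOAD R0, [R7]: R0=M[108]=-7
after OR R0, 17: R0=(-7)|17=-7
after ADD R7, 4: R7=108+4=112
after ADD R2, 3: R2=11+3=14
CMP R2, 23  (cmp 14,23)
JNZ body: taken
after SUB R0, 15: R0=(-7)-15=-22
after SUB R0, 1: R0=(-22)-1=-23
after LOAD R0, [R7]: R0=M[112]=26
after OR R0, 17: R0=26|17=27
after ADD R7, 4: R7=112+4=116
after ADD R2, 3: R2=14+3=17
CMP R2, 23  (cmp 17,23)
JNZ body: taken
after SUB R0, 15: R0=27-15=12
after SUB R0, 1: R0=12-1=11
after LOAD R0, [R7]: R0=M[116]=20
after OR R0, 17: R0=20|17=21
after ADD R7, 4: R7=116+4=120
after ADD R2, 3: R2=17+3=20
CMP R2, 23  (cmp 20,23)
JNZ body: taken
after SUB R0, 15: R0=21-15=6
after SUB R0, 1: R0=6-1=5
after LOAD R0, [R7]: R0=M[120]=-2
after OR R0, 17: R0=(-2)|17=-1
after ADD R7, 4: R7=120+4=124
after ADD R2, 3: R2=20+3=23
CMP R2, 23  (cmp 23,23)
JNZ body: not taken
STORE R0, [104] → M[104]=-1
halt.
Total executed instructions: 53.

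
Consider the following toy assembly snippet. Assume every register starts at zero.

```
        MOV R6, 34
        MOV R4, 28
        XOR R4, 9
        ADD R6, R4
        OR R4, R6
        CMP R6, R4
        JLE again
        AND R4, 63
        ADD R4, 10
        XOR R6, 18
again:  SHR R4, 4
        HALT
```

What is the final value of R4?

MOV R6, 34 → R6=34
MOV R4, 28 → R4=28
XOR R4, 9 → R4=28^9=21
ADD R6, R4 → R6=34+21=55
OR R4, R6 → R4=21|55=55
CMP R6, R4  (cmp 55,55)
JLE again: taken
SHR R4, 4 → R4=55>>4=3
halt.

3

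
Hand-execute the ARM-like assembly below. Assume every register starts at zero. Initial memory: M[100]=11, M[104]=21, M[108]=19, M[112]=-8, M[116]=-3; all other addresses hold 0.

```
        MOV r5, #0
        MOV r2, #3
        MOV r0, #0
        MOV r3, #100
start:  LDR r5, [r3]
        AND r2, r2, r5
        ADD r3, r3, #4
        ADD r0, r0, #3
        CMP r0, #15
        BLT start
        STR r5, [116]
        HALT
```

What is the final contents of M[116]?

-3

MOV r5, #0 → r5=0
MOV r2, #3 → r2=3
MOV r0, #0 → r0=0
MOV r3, #100 → r3=100
LDR r5, [r3] → r5=M[100]=11
AND r2, r2, r5 → r2=3&11=3
ADD r3, r3, #4 → r3=100+4=104
ADD r0, r0, #3 → r0=0+3=3
CMP r0, #15  (cmp 3,15)
BLT start: taken
LDR r5, [r3] → r5=M[104]=21
AND r2, r2, r5 → r2=3&21=1
ADD r3, r3, #4 → r3=104+4=108
ADD r0, r0, #3 → r0=3+3=6
CMP r0, #15  (cmp 6,15)
BLT start: taken
LDR r5, [r3] → r5=M[108]=19
AND r2, r2, r5 → r2=1&19=1
ADD r3, r3, #4 → r3=108+4=112
ADD r0, r0, #3 → r0=6+3=9
CMP r0, #15  (cmp 9,15)
BLT start: taken
LDR r5, [r3] → r5=M[112]=-8
AND r2, r2, r5 → r2=1&(-8)=0
ADD r3, r3, #4 → r3=112+4=116
ADD r0, r0, #3 → r0=9+3=12
CMP r0, #15  (cmp 12,15)
BLT start: taken
LDR r5, [r3] → r5=M[116]=-3
AND r2, r2, r5 → r2=0&(-3)=0
ADD r3, r3, #4 → r3=116+4=120
ADD r0, r0, #3 → r0=12+3=15
CMP r0, #15  (cmp 15,15)
BLT start: not taken
STR r5, [116] → M[116]=-3
halt.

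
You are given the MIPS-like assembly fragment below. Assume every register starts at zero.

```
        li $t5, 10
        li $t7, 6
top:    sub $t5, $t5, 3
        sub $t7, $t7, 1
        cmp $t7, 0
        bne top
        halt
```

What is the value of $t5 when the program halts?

li $t5, 10 → $t5=10
li $t7, 6 → $t7=6
sub $t5, $t5, 3 → $t5=10-3=7
sub $t7, $t7, 1 → $t7=6-1=5
cmp $t7, 0  (cmp 5,0)
bne top: taken
sub $t5, $t5, 3 → $t5=7-3=4
sub $t7, $t7, 1 → $t7=5-1=4
cmp $t7, 0  (cmp 4,0)
bne top: taken
sub $t5, $t5, 3 → $t5=4-3=1
sub $t7, $t7, 1 → $t7=4-1=3
cmp $t7, 0  (cmp 3,0)
bne top: taken
sub $t5, $t5, 3 → $t5=1-3=-2
sub $t7, $t7, 1 → $t7=3-1=2
cmp $t7, 0  (cmp 2,0)
bne top: taken
sub $t5, $t5, 3 → $t5=(-2)-3=-5
sub $t7, $t7, 1 → $t7=2-1=1
cmp $t7, 0  (cmp 1,0)
bne top: taken
sub $t5, $t5, 3 → $t5=(-5)-3=-8
sub $t7, $t7, 1 → $t7=1-1=0
cmp $t7, 0  (cmp 0,0)
bne top: not taken
halt.

-8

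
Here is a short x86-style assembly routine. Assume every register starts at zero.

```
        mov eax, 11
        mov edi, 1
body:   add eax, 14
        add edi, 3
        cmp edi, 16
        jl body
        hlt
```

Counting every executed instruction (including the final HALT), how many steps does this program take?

23

after mov eax, 11: eax=11
after mov edi, 1: edi=1
after add eax, 14: eax=11+14=25
after add edi, 3: edi=1+3=4
cmp edi, 16  (cmp 4,16)
jl body: taken
after add eax, 14: eax=25+14=39
after add edi, 3: edi=4+3=7
cmp edi, 16  (cmp 7,16)
jl body: taken
after add eax, 14: eax=39+14=53
after add edi, 3: edi=7+3=10
cmp edi, 16  (cmp 10,16)
jl body: taken
after add eax, 14: eax=53+14=67
after add edi, 3: edi=10+3=13
cmp edi, 16  (cmp 13,16)
jl body: taken
after add eax, 14: eax=67+14=81
after add edi, 3: edi=13+3=16
cmp edi, 16  (cmp 16,16)
jl body: not taken
halt.
Total executed instructions: 23.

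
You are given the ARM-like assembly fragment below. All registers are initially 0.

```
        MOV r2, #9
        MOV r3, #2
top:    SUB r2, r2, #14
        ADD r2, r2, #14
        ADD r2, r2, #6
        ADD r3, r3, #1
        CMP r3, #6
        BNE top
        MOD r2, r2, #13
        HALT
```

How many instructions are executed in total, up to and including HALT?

MOV r2, #9 → r2=9
MOV r3, #2 → r3=2
SUB r2, r2, #14 → r2=9-14=-5
ADD r2, r2, #14 → r2=(-5)+14=9
ADD r2, r2, #6 → r2=9+6=15
ADD r3, r3, #1 → r3=2+1=3
CMP r3, #6  (cmp 3,6)
BNE top: taken
SUB r2, r2, #14 → r2=15-14=1
ADD r2, r2, #14 → r2=1+14=15
ADD r2, r2, #6 → r2=15+6=21
ADD r3, r3, #1 → r3=3+1=4
CMP r3, #6  (cmp 4,6)
BNE top: taken
SUB r2, r2, #14 → r2=21-14=7
ADD r2, r2, #14 → r2=7+14=21
ADD r2, r2, #6 → r2=21+6=27
ADD r3, r3, #1 → r3=4+1=5
CMP r3, #6  (cmp 5,6)
BNE top: taken
SUB r2, r2, #14 → r2=27-14=13
ADD r2, r2, #14 → r2=13+14=27
ADD r2, r2, #6 → r2=27+6=33
ADD r3, r3, #1 → r3=5+1=6
CMP r3, #6  (cmp 6,6)
BNE top: not taken
MOD r2, r2, #13 → r2=33%13=7
halt.
Total executed instructions: 28.

28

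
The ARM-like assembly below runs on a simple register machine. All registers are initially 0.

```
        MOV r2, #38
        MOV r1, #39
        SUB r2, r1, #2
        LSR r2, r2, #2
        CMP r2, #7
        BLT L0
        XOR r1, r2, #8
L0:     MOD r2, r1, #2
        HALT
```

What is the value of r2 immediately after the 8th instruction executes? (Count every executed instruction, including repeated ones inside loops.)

1

r2=38
r1=39
r2=39-2=37
r2=37>>2=9
CMP r2, #7  (cmp 9,7)
BLT L0: not taken
r1=9^8=1
r2=1%2=1
After step 8: r2 = 1.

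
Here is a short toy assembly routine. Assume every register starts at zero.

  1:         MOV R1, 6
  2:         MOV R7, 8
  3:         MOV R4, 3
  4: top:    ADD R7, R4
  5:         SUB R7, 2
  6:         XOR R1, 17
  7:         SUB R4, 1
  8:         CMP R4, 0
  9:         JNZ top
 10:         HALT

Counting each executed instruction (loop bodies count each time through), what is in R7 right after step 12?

after MOV R1, 6: R1=6
after MOV R7, 8: R7=8
after MOV R4, 3: R4=3
after ADD R7, R4: R7=8+3=11
after SUB R7, 2: R7=11-2=9
after XOR R1, 17: R1=6^17=23
after SUB R4, 1: R4=3-1=2
CMP R4, 0  (cmp 2,0)
JNZ top: taken
after ADD R7, R4: R7=9+2=11
after SUB R7, 2: R7=11-2=9
after XOR R1, 17: R1=23^17=6
After step 12: R7 = 9.

9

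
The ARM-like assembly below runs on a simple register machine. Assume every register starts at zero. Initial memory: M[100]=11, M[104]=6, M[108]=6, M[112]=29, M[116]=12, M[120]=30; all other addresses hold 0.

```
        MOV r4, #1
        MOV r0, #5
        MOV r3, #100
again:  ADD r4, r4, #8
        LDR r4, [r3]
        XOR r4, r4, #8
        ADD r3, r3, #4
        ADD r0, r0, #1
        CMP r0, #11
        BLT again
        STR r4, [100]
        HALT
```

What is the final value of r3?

124

MOV r4, #1 → r4=1
MOV r0, #5 → r0=5
MOV r3, #100 → r3=100
ADD r4, r4, #8 → r4=1+8=9
LDR r4, [r3] → r4=M[100]=11
XOR r4, r4, #8 → r4=11^8=3
ADD r3, r3, #4 → r3=100+4=104
ADD r0, r0, #1 → r0=5+1=6
CMP r0, #11  (cmp 6,11)
BLT again: taken
ADD r4, r4, #8 → r4=3+8=11
LDR r4, [r3] → r4=M[104]=6
XOR r4, r4, #8 → r4=6^8=14
ADD r3, r3, #4 → r3=104+4=108
ADD r0, r0, #1 → r0=6+1=7
CMP r0, #11  (cmp 7,11)
BLT again: taken
ADD r4, r4, #8 → r4=14+8=22
LDR r4, [r3] → r4=M[108]=6
XOR r4, r4, #8 → r4=6^8=14
ADD r3, r3, #4 → r3=108+4=112
ADD r0, r0, #1 → r0=7+1=8
CMP r0, #11  (cmp 8,11)
BLT again: taken
ADD r4, r4, #8 → r4=14+8=22
LDR r4, [r3] → r4=M[112]=29
XOR r4, r4, #8 → r4=29^8=21
ADD r3, r3, #4 → r3=112+4=116
ADD r0, r0, #1 → r0=8+1=9
CMP r0, #11  (cmp 9,11)
BLT again: taken
ADD r4, r4, #8 → r4=21+8=29
LDR r4, [r3] → r4=M[116]=12
XOR r4, r4, #8 → r4=12^8=4
ADD r3, r3, #4 → r3=116+4=120
ADD r0, r0, #1 → r0=9+1=10
CMP r0, #11  (cmp 10,11)
BLT again: taken
ADD r4, r4, #8 → r4=4+8=12
LDR r4, [r3] → r4=M[120]=30
XOR r4, r4, #8 → r4=30^8=22
ADD r3, r3, #4 → r3=120+4=124
ADD r0, r0, #1 → r0=10+1=11
CMP r0, #11  (cmp 11,11)
BLT again: not taken
STR r4, [100] → M[100]=22
halt.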